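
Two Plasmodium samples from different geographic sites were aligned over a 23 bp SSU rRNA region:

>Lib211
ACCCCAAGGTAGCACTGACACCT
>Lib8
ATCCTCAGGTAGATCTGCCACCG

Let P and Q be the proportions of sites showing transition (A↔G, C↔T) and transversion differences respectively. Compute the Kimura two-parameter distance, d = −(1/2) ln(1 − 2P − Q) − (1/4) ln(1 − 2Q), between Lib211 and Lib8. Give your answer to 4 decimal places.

0.3909

Differing sites — 2:C/T (Ti); 5:C/T (Ti); 6:A/C (Tv); 13:C/A (Tv); 14:A/T (Tv); 18:A/C (Tv); 23:T/G (Tv).
Of the 7 differences, 2 transitions and 5 transversions over 23 sites: P = 2/23 = 0.086957, Q = 5/23 = 0.217391.
d = −0.5·ln(0.608695) − 0.25·ln(0.565218) = −0.5·(-0.496438) − 0.25·(-0.570544) = 0.3909.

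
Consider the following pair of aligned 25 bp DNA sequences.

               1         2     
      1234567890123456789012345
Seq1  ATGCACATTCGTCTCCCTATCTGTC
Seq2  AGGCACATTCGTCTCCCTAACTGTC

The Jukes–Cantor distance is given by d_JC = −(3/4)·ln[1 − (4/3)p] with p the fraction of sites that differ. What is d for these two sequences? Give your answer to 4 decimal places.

The sequences differ at positions 2 (T/G), 20 (T/A).
p = 2/25 = 0.080000.
d = −0.75 · ln(1 − (4/3)·0.080000) = −0.75 · ln(0.893333) = −0.75 · (-0.112796) = 0.0846.

0.0846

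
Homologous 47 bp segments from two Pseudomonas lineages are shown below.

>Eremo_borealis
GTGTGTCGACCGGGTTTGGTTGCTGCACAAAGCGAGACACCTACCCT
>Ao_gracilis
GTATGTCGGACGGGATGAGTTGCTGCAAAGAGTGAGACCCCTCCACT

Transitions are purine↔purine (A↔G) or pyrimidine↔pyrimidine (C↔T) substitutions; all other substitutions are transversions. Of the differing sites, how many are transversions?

7

Mismatches occur at site 3 (G→A, transition), site 9 (A→G, transition), site 10 (C→A, transversion), site 15 (T→A, transversion), site 17 (T→G, transversion), site 18 (G→A, transition), site 28 (C→A, transversion), site 30 (A→G, transition), site 33 (C→T, transition), site 39 (A→C, transversion), site 43 (A→C, transversion), site 45 (C→A, transversion).
Of the 12 differences, 5 transitions and 7 transversions, so the answer is 7.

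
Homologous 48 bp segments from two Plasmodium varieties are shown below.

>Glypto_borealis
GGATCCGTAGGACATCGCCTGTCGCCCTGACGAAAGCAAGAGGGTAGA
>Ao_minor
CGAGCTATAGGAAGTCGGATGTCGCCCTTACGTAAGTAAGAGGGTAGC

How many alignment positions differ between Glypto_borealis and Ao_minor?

Differing sites — 1:G/C; 4:T/G; 6:C/T; 7:G/A; 13:C/A; 14:A/G; 18:C/G; 19:C/A; 29:G/T; 33:A/T; 37:C/T; 48:A/C.
That gives 12 mismatches out of 48 aligned sites, so the Hamming distance is 12.

12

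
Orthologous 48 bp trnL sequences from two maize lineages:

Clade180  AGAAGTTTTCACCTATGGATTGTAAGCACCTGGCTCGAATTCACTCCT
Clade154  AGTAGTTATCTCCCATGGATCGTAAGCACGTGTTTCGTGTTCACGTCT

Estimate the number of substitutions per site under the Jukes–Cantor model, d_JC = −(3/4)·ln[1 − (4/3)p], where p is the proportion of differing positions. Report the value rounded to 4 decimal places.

0.3041

Mismatches occur at site 3 (A→T), site 8 (T→A), site 11 (A→T), site 14 (T→C), site 21 (T→C), site 30 (C→G), site 33 (G→T), site 34 (C→T), site 38 (A→T), site 39 (A→G), site 45 (T→G), site 46 (C→T).
p = 12/48 = 0.250000.
d = −0.75 · ln(1 − (4/3)·0.250000) = −0.75 · ln(0.666667) = −0.75 · (-0.405465) = 0.3041.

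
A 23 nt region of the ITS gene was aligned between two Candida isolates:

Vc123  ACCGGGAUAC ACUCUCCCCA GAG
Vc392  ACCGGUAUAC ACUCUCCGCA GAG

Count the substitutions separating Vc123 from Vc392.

Mismatches occur at site 6 (G→U), site 18 (C→G).
That gives 2 mismatches out of 23 aligned sites, so the Hamming distance is 2.

2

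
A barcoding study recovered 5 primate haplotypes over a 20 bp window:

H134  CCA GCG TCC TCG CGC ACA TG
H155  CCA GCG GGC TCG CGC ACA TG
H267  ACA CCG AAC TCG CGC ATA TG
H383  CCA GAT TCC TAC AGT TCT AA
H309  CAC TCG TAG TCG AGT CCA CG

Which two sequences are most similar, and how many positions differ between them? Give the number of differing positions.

Pairwise Hamming distances:
  H134 vs H155: 2
  H134 vs H267: 5
  H134 vs H383: 10
  H134 vs H309: 9
  H155 vs H267: 5
  H155 vs H383: 12
  H155 vs H309: 10
  H267 vs H383: 15
  H267 vs H309: 11
  H383 vs H309: 13
The smallest is 2, between H134 and H155.

2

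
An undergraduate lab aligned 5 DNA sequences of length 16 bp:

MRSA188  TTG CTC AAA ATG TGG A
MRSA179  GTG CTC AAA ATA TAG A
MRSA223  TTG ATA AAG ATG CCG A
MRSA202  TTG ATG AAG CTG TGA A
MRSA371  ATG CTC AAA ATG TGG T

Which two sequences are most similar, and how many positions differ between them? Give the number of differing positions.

Pairwise Hamming distances:
  MRSA188 vs MRSA179: 3
  MRSA188 vs MRSA223: 5
  MRSA188 vs MRSA202: 5
  MRSA188 vs MRSA371: 2
  MRSA179 vs MRSA223: 7
  MRSA179 vs MRSA202: 8
  MRSA179 vs MRSA371: 4
  MRSA223 vs MRSA202: 5
  MRSA223 vs MRSA371: 7
  MRSA202 vs MRSA371: 7
The smallest is 2, between MRSA188 and MRSA371.

2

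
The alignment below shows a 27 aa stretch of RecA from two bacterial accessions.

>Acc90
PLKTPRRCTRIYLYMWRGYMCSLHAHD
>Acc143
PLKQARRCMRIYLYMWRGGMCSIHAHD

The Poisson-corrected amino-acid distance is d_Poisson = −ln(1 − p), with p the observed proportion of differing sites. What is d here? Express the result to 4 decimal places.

The sequences differ at positions 4 (T/Q), 5 (P/A), 9 (T/M), 19 (Y/G), 23 (L/I).
p = 5/27 = 0.185185.
d = −ln(1 − 0.185185) = −ln(0.814815) = 0.2048.

0.2048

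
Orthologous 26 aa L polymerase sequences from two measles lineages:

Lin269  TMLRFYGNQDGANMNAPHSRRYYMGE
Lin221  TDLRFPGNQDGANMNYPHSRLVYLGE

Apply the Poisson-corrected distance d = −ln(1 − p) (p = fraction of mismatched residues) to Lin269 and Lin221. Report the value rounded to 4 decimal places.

Mismatches occur at site 2 (M↔D), site 6 (Y↔P), site 16 (A↔Y), site 21 (R↔L), site 22 (Y↔V), site 24 (M↔L).
p = 6/26 = 0.230769.
d = −ln(1 − 0.230769) = −ln(0.769231) = 0.2624.

0.2624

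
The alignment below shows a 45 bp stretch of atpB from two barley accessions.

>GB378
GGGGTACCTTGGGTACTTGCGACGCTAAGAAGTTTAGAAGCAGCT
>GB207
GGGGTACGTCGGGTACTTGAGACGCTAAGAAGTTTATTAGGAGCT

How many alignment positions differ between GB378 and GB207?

Differing sites — 8:C/G; 10:T/C; 20:C/A; 37:G/T; 38:A/T; 41:C/G.
That gives 6 mismatches out of 45 aligned sites, so the Hamming distance is 6.

6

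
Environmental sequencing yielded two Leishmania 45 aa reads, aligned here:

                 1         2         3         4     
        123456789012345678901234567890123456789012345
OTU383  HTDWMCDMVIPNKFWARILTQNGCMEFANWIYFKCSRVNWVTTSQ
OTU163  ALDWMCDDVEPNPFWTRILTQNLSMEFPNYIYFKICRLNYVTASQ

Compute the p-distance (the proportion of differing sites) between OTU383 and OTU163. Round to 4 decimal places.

Mismatches occur at site 1 (H↔A), site 2 (T↔L), site 8 (M↔D), site 10 (I↔E), site 13 (K↔P), site 16 (A↔T), site 23 (G↔L), site 24 (C↔S), site 28 (A↔P), site 30 (W↔Y), site 35 (C↔I), site 36 (S↔C), site 38 (V↔L), site 40 (W↔Y), site 43 (T↔A).
There are 15 differences over 45 sites, so p = 15/45 = 0.3333.

0.3333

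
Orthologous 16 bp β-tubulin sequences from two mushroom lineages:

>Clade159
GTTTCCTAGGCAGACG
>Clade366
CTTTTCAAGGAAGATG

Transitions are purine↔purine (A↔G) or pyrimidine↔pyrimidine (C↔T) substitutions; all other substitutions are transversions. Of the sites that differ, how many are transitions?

The sequences differ at positions 1 (G/C, transversion), 5 (C/T, transition), 7 (T/A, transversion), 11 (C/A, transversion), 15 (C/T, transition).
Of the 5 differences, 2 transitions and 3 transversions, so the answer is 2.

2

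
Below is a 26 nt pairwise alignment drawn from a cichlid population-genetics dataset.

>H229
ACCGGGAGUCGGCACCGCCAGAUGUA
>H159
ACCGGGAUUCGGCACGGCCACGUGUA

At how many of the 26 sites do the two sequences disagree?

4

Mismatches occur at site 8 (G→U), site 16 (C→G), site 21 (G→C), site 22 (A→G).
That gives 4 mismatches out of 26 aligned sites, so the Hamming distance is 4.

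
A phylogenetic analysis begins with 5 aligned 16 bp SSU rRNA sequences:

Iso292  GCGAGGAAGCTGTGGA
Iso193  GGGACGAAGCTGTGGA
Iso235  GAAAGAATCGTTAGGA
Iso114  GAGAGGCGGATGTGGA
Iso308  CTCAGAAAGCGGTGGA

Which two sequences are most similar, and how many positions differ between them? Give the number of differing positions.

Pairwise Hamming distances:
  Iso292 vs Iso193: 2
  Iso292 vs Iso235: 8
  Iso292 vs Iso114: 4
  Iso292 vs Iso308: 5
  Iso193 vs Iso235: 9
  Iso193 vs Iso114: 5
  Iso193 vs Iso308: 6
  Iso235 vs Iso114: 8
  Iso235 vs Iso308: 9
  Iso114 vs Iso308: 8
The smallest is 2, between Iso292 and Iso193.

2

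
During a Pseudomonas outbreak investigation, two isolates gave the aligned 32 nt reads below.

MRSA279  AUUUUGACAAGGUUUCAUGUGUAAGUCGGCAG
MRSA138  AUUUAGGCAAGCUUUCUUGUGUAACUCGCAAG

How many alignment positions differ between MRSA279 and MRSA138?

The sequences differ at positions 5 (U/A), 7 (A/G), 12 (G/C), 17 (A/U), 25 (G/C), 29 (G/C), 30 (C/A).
That gives 7 mismatches out of 32 aligned sites, so the Hamming distance is 7.

7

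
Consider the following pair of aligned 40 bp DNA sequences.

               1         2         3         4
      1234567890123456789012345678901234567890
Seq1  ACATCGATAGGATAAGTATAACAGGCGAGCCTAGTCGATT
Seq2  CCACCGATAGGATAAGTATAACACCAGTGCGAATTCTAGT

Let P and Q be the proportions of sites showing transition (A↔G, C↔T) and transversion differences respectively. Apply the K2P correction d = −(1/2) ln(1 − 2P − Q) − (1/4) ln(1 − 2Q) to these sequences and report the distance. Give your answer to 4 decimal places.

Mismatches occur at site 1 (A→C, transversion), site 4 (T→C, transition), site 24 (G→C, transversion), site 25 (G→C, transversion), site 26 (C→A, transversion), site 28 (A→T, transversion), site 31 (C→G, transversion), site 32 (T→A, transversion), site 34 (G→T, transversion), site 37 (G→T, transversion), site 39 (T→G, transversion).
Of the 11 differences, 1 transition and 10 transversions over 40 sites: P = 1/40 = 0.025000, Q = 10/40 = 0.250000.
d = −0.5·ln(0.700000) − 0.25·ln(0.500000) = −0.5·(-0.356675) − 0.25·(-0.693147) = 0.3516.

0.3516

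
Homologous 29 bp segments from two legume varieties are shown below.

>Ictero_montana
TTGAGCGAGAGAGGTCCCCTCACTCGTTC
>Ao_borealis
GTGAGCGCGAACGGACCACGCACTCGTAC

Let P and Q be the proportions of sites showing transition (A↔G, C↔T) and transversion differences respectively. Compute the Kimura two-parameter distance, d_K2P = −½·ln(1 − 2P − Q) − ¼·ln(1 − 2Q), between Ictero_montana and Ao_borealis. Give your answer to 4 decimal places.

Mismatches occur at site 1 (T→G, transversion), site 8 (A→C, transversion), site 11 (G→A, transition), site 12 (A→C, transversion), site 15 (T→A, transversion), site 18 (C→A, transversion), site 20 (T→G, transversion), site 28 (T→A, transversion).
Of the 8 differences, 1 transition and 7 transversions over 29 sites: P = 1/29 = 0.034483, Q = 7/29 = 0.241379.
d = −0.5·ln(0.689655) − 0.25·ln(0.517242) = −0.5·(-0.371564) − 0.25·(-0.659244) = 0.3506.

0.3506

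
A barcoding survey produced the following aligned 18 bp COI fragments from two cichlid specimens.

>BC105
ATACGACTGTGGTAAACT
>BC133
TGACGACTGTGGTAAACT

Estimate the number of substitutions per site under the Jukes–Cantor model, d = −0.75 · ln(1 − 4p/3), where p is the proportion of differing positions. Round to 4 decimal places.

0.1203

Differing sites — 1:A/T; 2:T/G.
p = 2/18 = 0.111111.
d = −0.75 · ln(1 − (4/3)·0.111111) = −0.75 · ln(0.851852) = −0.75 · (-0.160342) = 0.1203.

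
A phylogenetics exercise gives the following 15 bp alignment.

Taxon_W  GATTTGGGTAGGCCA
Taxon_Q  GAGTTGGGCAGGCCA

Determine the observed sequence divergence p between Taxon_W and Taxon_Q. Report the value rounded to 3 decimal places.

Mismatches occur at site 3 (T/G), site 9 (T/C).
There are 2 differences over 15 sites, so p = 2/15 = 0.133.

0.133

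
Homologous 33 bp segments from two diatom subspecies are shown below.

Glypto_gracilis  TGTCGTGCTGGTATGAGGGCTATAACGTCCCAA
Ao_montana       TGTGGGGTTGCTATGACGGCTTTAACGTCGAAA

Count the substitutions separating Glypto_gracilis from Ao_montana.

Differing sites — 4:C/G; 6:T/G; 8:C/T; 11:G/C; 17:G/C; 22:A/T; 30:C/G; 31:C/A.
That gives 8 mismatches out of 33 aligned sites, so the Hamming distance is 8.

8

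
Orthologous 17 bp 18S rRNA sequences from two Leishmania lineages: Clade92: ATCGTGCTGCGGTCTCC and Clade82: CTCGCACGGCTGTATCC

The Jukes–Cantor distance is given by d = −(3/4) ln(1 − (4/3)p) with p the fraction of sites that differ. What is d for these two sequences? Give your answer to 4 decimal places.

0.4770

Mismatches occur at site 1 (A→C), site 5 (T→C), site 6 (G→A), site 8 (T→G), site 11 (G→T), site 14 (C→A).
p = 6/17 = 0.352941.
d = −0.75 · ln(1 − (4/3)·0.352941) = −0.75 · ln(0.529412) = −0.75 · (-0.635988) = 0.4770.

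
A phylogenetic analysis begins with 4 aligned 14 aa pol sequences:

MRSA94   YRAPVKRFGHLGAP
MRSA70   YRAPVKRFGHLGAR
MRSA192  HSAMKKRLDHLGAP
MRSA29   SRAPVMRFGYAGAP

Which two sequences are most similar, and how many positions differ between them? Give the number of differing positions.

Pairwise Hamming distances:
  MRSA94 vs MRSA70: 1
  MRSA94 vs MRSA192: 6
  MRSA94 vs MRSA29: 4
  MRSA70 vs MRSA192: 7
  MRSA70 vs MRSA29: 5
  MRSA192 vs MRSA29: 9
The smallest is 1, between MRSA94 and MRSA70.

1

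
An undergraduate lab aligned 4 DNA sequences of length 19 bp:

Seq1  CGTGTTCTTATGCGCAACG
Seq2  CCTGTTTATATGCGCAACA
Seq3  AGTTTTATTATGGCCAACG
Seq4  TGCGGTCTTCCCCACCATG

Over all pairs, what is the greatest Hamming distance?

13

Pairwise Hamming distances:
  Seq1 vs Seq2: 4
  Seq1 vs Seq3: 5
  Seq1 vs Seq4: 9
  Seq2 vs Seq3: 8
  Seq2 vs Seq4: 13
  Seq3 vs Seq4: 12
The largest is 13, between Seq2 and Seq4.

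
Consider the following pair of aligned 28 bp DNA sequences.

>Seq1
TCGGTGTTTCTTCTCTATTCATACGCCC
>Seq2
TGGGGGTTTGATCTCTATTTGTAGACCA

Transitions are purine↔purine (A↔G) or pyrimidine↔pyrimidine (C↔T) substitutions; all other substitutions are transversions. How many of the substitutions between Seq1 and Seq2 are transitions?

3

Mismatches occur at site 2 (C→G, transversion), site 5 (T→G, transversion), site 10 (C→G, transversion), site 11 (T→A, transversion), site 20 (C→T, transition), site 21 (A→G, transition), site 24 (C→G, transversion), site 25 (G→A, transition), site 28 (C→A, transversion).
Of the 9 differences, 3 transitions and 6 transversions, so the answer is 3.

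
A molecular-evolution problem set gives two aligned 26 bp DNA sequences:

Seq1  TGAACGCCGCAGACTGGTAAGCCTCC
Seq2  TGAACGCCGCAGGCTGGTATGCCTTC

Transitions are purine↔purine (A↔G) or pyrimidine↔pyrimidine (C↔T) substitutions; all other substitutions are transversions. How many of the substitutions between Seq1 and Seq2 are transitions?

Differing sites — 13:A/G (Ti); 20:A/T (Tv); 25:C/T (Ti).
Of the 3 differences, 2 transitions and 1 transversion, so the answer is 2.

2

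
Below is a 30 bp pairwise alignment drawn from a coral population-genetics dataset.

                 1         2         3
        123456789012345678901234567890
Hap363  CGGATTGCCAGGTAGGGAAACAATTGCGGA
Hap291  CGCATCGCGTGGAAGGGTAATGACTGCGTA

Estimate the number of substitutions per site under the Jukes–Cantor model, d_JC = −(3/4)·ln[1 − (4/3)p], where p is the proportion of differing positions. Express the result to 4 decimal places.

Mismatches occur at site 3 (G→C), site 6 (T→C), site 9 (C→G), site 10 (A→T), site 13 (T→A), site 18 (A→T), site 21 (C→T), site 22 (A→G), site 24 (T→C), site 29 (G→T).
p = 10/30 = 0.333333.
d = −0.75 · ln(1 − (4/3)·0.333333) = −0.75 · ln(0.555556) = −0.75 · (-0.587786) = 0.4408.

0.4408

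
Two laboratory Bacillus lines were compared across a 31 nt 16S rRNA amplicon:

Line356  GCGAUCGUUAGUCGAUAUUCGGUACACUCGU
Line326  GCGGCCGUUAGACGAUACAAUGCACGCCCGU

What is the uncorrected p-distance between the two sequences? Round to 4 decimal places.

0.3226

Mismatches occur at site 4 (A/G), site 5 (U/C), site 12 (U/A), site 18 (U/C), site 19 (U/A), site 20 (C/A), site 21 (G/U), site 23 (U/C), site 26 (A/G), site 28 (U/C).
There are 10 differences over 31 sites, so p = 10/31 = 0.3226.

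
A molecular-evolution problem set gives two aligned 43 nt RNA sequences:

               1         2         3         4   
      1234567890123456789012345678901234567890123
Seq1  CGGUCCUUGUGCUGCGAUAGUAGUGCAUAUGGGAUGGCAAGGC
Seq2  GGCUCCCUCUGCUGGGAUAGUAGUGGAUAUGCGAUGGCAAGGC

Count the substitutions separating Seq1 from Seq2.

Mismatches occur at site 1 (C↔G), site 3 (G↔C), site 7 (U↔C), site 9 (G↔C), site 15 (C↔G), site 26 (C↔G), site 32 (G↔C).
That gives 7 mismatches out of 43 aligned sites, so the Hamming distance is 7.

7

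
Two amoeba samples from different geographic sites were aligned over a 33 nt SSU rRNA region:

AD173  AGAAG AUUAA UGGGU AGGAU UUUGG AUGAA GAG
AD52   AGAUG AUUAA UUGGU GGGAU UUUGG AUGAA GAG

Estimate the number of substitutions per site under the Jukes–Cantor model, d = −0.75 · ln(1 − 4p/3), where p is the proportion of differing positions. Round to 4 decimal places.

Differing sites — 4:A/U; 12:G/U; 16:A/G.
p = 3/33 = 0.090909.
d = −0.75 · ln(1 − (4/3)·0.090909) = −0.75 · ln(0.878788) = −0.75 · (-0.129212) = 0.0969.

0.0969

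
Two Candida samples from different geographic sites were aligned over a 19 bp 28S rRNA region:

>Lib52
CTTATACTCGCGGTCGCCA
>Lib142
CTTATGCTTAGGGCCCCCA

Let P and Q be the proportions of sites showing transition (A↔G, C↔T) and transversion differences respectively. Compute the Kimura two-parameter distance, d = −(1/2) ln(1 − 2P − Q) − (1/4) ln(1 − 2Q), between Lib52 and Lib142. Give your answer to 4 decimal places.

0.4327

Differing sites — 6:A/G (Ti); 9:C/T (Ti); 10:G/A (Ti); 11:C/G (Tv); 14:T/C (Ti); 16:G/C (Tv).
Of the 6 differences, 4 transitions and 2 transversions over 19 sites: P = 4/19 = 0.210526, Q = 2/19 = 0.105263.
d = −0.5·ln(0.473685) − 0.25·ln(0.789474) = −0.5·(-0.747213) − 0.25·(-0.236388) = 0.4327.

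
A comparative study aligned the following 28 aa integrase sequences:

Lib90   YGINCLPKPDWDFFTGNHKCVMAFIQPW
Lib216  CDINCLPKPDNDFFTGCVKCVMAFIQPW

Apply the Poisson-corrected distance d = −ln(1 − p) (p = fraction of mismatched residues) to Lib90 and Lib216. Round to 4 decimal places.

Mismatches occur at site 1 (Y→C), site 2 (G→D), site 11 (W→N), site 17 (N→C), site 18 (H→V).
p = 5/28 = 0.178571.
d = −ln(1 − 0.178571) = −ln(0.821429) = 0.1967.

0.1967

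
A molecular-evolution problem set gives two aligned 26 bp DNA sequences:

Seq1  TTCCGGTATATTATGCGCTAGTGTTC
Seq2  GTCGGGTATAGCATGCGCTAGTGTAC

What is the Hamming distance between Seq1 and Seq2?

The sequences differ at positions 1 (T/G), 4 (C/G), 11 (T/G), 12 (T/C), 25 (T/A).
That gives 5 mismatches out of 26 aligned sites, so the Hamming distance is 5.

5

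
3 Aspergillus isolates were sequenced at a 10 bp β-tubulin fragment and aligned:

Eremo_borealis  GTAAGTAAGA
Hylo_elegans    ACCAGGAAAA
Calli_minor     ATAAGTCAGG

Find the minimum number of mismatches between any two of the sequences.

Pairwise Hamming distances:
  Eremo_borealis vs Hylo_elegans: 5
  Eremo_borealis vs Calli_minor: 3
  Hylo_elegans vs Calli_minor: 6
The smallest is 3, between Eremo_borealis and Calli_minor.

3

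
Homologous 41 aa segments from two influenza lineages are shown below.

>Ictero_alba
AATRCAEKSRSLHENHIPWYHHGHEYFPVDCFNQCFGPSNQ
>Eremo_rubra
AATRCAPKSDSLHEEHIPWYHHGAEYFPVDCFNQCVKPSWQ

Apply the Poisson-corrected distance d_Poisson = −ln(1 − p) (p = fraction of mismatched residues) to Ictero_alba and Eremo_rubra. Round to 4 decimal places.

Differing sites — 7:E/P; 10:R/D; 15:N/E; 24:H/A; 36:F/V; 37:G/K; 40:N/W.
p = 7/41 = 0.170732.
d = −ln(1 − 0.170732) = −ln(0.829268) = 0.1872.

0.1872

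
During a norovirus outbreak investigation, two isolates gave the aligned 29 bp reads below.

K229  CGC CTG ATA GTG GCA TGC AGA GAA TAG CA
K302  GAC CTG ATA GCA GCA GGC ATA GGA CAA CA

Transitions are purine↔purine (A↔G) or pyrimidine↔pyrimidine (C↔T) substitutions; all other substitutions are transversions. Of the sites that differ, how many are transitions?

Mismatches occur at site 1 (C↔G, transversion), site 2 (G↔A, transition), site 11 (T↔C, transition), site 12 (G↔A, transition), site 16 (T↔G, transversion), site 20 (G↔T, transversion), site 23 (A↔G, transition), site 25 (T↔C, transition), site 27 (G↔A, transition).
Of the 9 differences, 6 transitions and 3 transversions, so the answer is 6.

6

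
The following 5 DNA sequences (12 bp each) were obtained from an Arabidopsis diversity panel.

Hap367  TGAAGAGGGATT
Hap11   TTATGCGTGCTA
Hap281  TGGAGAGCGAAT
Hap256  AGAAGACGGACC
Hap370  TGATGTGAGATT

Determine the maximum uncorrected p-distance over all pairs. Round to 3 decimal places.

0.750

Pairwise Hamming distances:
  Hap367 vs Hap11: 6
  Hap367 vs Hap281: 3
  Hap367 vs Hap256: 4
  Hap367 vs Hap370: 3
  Hap11 vs Hap281: 8
  Hap11 vs Hap256: 9
  Hap11 vs Hap370: 5
  Hap281 vs Hap256: 6
  Hap281 vs Hap370: 5
  Hap256 vs Hap370: 7
The largest is 9 mismatches, between Hap11 and Hap256; p = 9/12 = 0.750.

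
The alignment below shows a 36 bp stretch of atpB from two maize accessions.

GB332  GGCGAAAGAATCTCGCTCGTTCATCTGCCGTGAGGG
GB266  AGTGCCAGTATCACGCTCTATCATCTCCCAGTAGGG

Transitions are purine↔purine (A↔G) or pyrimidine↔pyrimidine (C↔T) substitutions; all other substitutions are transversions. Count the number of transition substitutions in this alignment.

3

The sequences differ at positions 1 (G/A, transition), 3 (C/T, transition), 5 (A/C, transversion), 6 (A/C, transversion), 9 (A/T, transversion), 13 (T/A, transversion), 19 (G/T, transversion), 20 (T/A, transversion), 27 (G/C, transversion), 30 (G/A, transition), 31 (T/G, transversion), 32 (G/T, transversion).
Of the 12 differences, 3 transitions and 9 transversions, so the answer is 3.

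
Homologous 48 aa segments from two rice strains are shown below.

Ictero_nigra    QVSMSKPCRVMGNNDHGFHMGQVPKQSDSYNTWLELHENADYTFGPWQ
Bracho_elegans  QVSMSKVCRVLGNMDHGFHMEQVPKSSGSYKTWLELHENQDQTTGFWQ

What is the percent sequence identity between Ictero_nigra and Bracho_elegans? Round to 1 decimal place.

77.1%

Mismatches occur at site 7 (P↔V), site 11 (M↔L), site 14 (N↔M), site 21 (G↔E), site 26 (Q↔S), site 28 (D↔G), site 31 (N↔K), site 40 (A↔Q), site 42 (Y↔Q), site 44 (F↔T), site 46 (P↔F).
37 of the 48 sites match, so the percent identity is 37/48 × 100 = 77.1%.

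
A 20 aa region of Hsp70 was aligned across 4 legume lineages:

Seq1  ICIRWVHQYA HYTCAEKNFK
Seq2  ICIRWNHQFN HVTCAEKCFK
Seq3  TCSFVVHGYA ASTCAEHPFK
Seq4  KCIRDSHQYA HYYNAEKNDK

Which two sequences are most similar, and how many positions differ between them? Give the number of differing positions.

Pairwise Hamming distances:
  Seq1 vs Seq2: 5
  Seq1 vs Seq3: 9
  Seq1 vs Seq4: 6
  Seq2 vs Seq3: 12
  Seq2 vs Seq4: 10
  Seq3 vs Seq4: 13
The smallest is 5, between Seq1 and Seq2.

5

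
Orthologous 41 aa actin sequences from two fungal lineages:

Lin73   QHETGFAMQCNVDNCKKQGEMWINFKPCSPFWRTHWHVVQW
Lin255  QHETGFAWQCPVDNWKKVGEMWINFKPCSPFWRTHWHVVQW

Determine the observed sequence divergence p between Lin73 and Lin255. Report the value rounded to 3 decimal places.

0.098

The sequences differ at positions 8 (M/W), 11 (N/P), 15 (C/W), 18 (Q/V).
There are 4 differences over 41 sites, so p = 4/41 = 0.098.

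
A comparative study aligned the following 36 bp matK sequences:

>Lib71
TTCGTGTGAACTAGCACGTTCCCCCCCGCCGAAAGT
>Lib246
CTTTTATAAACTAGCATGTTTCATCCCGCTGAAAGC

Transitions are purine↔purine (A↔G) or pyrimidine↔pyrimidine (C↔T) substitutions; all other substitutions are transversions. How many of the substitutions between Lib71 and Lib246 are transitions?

9

The sequences differ at positions 1 (T/C, transition), 3 (C/T, transition), 4 (G/T, transversion), 6 (G/A, transition), 8 (G/A, transition), 17 (C/T, transition), 21 (C/T, transition), 23 (C/A, transversion), 24 (C/T, transition), 30 (C/T, transition), 36 (T/C, transition).
Of the 11 differences, 9 transitions and 2 transversions, so the answer is 9.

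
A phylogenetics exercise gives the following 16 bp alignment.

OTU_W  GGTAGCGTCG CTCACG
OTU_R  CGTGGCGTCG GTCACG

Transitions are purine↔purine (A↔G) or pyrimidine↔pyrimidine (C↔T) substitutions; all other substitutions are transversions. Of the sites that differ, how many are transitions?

The sequences differ at positions 1 (G/C, transversion), 4 (A/G, transition), 11 (C/G, transversion).
Of the 3 differences, 1 transition and 2 transversions, so the answer is 1.

1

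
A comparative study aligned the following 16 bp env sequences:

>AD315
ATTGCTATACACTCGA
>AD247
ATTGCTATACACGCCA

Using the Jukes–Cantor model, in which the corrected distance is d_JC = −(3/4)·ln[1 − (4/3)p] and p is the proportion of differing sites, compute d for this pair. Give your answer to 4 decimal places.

0.1367

Differing sites — 13:T/G; 15:G/C.
p = 2/16 = 0.125000.
d = −0.75 · ln(1 − (4/3)·0.125000) = −0.75 · ln(0.833333) = −0.75 · (-0.182322) = 0.1367.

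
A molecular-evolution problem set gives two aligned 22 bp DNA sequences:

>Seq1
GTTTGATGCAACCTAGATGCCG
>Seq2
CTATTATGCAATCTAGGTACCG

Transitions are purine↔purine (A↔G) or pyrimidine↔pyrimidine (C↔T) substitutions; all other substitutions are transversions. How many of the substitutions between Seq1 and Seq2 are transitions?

Differing sites — 1:G/C (Tv); 3:T/A (Tv); 5:G/T (Tv); 12:C/T (Ti); 17:A/G (Ti); 19:G/A (Ti).
Of the 6 differences, 3 transitions and 3 transversions, so the answer is 3.

3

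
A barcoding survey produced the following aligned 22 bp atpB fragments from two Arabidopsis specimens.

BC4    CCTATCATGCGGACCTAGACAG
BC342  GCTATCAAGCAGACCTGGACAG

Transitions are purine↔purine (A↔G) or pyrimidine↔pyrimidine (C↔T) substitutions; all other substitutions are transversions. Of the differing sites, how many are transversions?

2

The sequences differ at positions 1 (C/G, transversion), 8 (T/A, transversion), 11 (G/A, transition), 17 (A/G, transition).
Of the 4 differences, 2 transitions and 2 transversions, so the answer is 2.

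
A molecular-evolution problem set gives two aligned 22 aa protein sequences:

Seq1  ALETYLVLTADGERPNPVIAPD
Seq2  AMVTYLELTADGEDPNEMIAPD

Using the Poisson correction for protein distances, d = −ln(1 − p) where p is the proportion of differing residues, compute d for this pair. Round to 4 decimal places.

0.3185

Differing sites — 2:L/M; 3:E/V; 7:V/E; 14:R/D; 17:P/E; 18:V/M.
p = 6/22 = 0.272727.
d = −ln(1 − 0.272727) = −ln(0.727273) = 0.3185.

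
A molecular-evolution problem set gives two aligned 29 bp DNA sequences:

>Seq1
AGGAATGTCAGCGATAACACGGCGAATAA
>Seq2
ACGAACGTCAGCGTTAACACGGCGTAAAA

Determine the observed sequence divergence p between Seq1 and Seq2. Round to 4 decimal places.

0.1724

Differing sites — 2:G/C; 6:T/C; 14:A/T; 25:A/T; 27:T/A.
There are 5 differences over 29 sites, so p = 5/29 = 0.1724.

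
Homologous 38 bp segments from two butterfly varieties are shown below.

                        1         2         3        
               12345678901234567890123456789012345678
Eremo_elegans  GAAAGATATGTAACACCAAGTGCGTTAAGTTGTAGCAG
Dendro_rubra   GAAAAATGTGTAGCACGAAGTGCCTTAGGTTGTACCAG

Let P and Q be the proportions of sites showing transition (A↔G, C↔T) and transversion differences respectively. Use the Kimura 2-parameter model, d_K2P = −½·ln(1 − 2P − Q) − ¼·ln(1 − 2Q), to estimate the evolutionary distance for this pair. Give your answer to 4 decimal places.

0.2138

Differing sites — 5:G/A (Ti); 8:A/G (Ti); 13:A/G (Ti); 17:C/G (Tv); 24:G/C (Tv); 28:A/G (Ti); 35:G/C (Tv).
Of the 7 differences, 4 transitions and 3 transversions over 38 sites: P = 4/38 = 0.105263, Q = 3/38 = 0.078947.
d = −0.5·ln(0.710527) − 0.25·ln(0.842106) = −0.5·(-0.341748) − 0.25·(-0.171849) = 0.2138.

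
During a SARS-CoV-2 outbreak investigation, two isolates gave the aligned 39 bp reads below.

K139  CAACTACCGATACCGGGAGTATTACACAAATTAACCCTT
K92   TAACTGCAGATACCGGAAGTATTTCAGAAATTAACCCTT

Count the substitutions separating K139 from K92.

Differing sites — 1:C/T; 6:A/G; 8:C/A; 17:G/A; 24:A/T; 27:C/G.
That gives 6 mismatches out of 39 aligned sites, so the Hamming distance is 6.

6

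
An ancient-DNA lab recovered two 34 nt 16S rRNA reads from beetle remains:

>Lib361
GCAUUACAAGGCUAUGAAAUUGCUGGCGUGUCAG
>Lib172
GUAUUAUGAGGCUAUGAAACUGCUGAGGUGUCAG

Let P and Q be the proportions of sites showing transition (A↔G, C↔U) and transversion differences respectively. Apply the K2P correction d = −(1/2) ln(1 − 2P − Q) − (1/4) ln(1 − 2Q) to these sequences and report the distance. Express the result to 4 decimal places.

The sequences differ at positions 2 (C/U, transition), 7 (C/U, transition), 8 (A/G, transition), 20 (U/C, transition), 26 (G/A, transition), 27 (C/G, transversion).
Of the 6 differences, 5 transitions and 1 transversion over 34 sites: P = 5/34 = 0.147059, Q = 1/34 = 0.029412.
d = −0.5·ln(0.676470) − 0.25·ln(0.941176) = −0.5·(-0.390867) − 0.25·(-0.060625) = 0.2106.

0.2106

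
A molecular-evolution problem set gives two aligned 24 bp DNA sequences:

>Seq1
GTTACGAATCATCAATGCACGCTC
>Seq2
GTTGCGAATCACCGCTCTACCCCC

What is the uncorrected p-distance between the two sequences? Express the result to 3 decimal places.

0.333

Differing sites — 4:A/G; 12:T/C; 14:A/G; 15:A/C; 17:G/C; 18:C/T; 21:G/C; 23:T/C.
There are 8 differences over 24 sites, so p = 8/24 = 0.333.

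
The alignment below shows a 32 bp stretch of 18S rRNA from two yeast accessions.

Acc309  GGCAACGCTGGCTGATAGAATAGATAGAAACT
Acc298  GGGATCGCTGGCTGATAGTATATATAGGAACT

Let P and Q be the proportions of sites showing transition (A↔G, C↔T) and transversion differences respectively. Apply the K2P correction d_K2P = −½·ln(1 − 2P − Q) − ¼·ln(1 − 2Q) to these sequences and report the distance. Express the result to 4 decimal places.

0.1757

Mismatches occur at site 3 (C↔G, transversion), site 5 (A↔T, transversion), site 19 (A↔T, transversion), site 23 (G↔T, transversion), site 28 (A↔G, transition).
Of the 5 differences, 1 transition and 4 transversions over 32 sites: P = 1/32 = 0.031250, Q = 4/32 = 0.125000.
d = −0.5·ln(0.812500) − 0.25·ln(0.750000) = −0.5·(-0.207639) − 0.25·(-0.287682) = 0.1757.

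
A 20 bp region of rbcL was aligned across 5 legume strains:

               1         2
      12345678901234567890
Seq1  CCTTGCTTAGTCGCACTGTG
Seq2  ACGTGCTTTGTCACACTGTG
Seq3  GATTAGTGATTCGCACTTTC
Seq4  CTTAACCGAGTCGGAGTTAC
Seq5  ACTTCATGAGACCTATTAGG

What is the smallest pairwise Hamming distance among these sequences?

4

Pairwise Hamming distances:
  Seq1 vs Seq2: 4
  Seq1 vs Seq3: 8
  Seq1 vs Seq4: 10
  Seq1 vs Seq5: 10
  Seq2 vs Seq3: 11
  Seq2 vs Seq4: 14
  Seq2 vs Seq5: 11
  Seq3 vs Seq4: 9
  Seq3 vs Seq5: 12
  Seq4 vs Seq5: 13
The smallest is 4, between Seq1 and Seq2.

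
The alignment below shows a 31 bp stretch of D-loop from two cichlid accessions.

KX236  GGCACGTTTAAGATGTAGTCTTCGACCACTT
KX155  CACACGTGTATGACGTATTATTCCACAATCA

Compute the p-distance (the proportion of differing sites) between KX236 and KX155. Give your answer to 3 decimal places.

Mismatches occur at site 1 (G→C), site 2 (G→A), site 8 (T→G), site 11 (A→T), site 14 (T→C), site 18 (G→T), site 20 (C→A), site 24 (G→C), site 27 (C→A), site 29 (C→T), site 30 (T→C), site 31 (T→A).
There are 12 differences over 31 sites, so p = 12/31 = 0.387.

0.387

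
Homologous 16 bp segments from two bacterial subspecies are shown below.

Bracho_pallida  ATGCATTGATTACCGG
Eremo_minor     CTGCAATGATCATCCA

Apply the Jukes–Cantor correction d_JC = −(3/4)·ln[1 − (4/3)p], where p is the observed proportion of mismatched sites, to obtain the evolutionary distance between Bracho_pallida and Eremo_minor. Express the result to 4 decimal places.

Differing sites — 1:A/C; 6:T/A; 11:T/C; 13:C/T; 15:G/C; 16:G/A.
p = 6/16 = 0.375000.
d = −0.75 · ln(1 − (4/3)·0.375000) = −0.75 · ln(0.500000) = −0.75 · (-0.693147) = 0.5199.

0.5199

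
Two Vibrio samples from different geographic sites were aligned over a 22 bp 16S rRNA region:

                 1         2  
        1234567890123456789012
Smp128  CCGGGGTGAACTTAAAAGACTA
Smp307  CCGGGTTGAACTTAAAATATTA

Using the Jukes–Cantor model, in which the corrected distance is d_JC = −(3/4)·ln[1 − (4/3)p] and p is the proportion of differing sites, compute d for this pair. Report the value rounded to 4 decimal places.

0.1505

The sequences differ at positions 6 (G/T), 18 (G/T), 20 (C/T).
p = 3/22 = 0.136364.
d = −0.75 · ln(1 − (4/3)·0.136364) = −0.75 · ln(0.818181) = −0.75 · (-0.200672) = 0.1505.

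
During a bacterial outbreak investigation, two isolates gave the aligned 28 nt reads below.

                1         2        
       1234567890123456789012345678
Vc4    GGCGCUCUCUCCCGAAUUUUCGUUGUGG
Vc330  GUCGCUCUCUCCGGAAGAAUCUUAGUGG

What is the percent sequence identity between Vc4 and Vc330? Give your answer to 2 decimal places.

75.00%

The sequences differ at positions 2 (G/U), 13 (C/G), 17 (U/G), 18 (U/A), 19 (U/A), 22 (G/U), 24 (U/A).
21 of the 28 sites match, so the percent identity is 21/28 × 100 = 75.00%.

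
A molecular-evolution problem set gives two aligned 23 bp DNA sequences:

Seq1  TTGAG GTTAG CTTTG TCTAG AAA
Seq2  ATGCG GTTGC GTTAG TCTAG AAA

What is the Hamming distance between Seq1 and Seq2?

6

The sequences differ at positions 1 (T/A), 4 (A/C), 9 (A/G), 10 (G/C), 11 (C/G), 14 (T/A).
That gives 6 mismatches out of 23 aligned sites, so the Hamming distance is 6.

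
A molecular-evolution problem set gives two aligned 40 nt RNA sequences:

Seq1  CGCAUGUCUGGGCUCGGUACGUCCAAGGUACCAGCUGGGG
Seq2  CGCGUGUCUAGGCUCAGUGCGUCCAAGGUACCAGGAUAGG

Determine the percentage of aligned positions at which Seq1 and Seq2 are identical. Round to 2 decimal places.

The sequences differ at positions 4 (A/G), 10 (G/A), 16 (G/A), 19 (A/G), 35 (C/G), 36 (U/A), 37 (G/U), 38 (G/A).
32 of the 40 sites match, so the percent identity is 32/40 × 100 = 80.00%.

80.00%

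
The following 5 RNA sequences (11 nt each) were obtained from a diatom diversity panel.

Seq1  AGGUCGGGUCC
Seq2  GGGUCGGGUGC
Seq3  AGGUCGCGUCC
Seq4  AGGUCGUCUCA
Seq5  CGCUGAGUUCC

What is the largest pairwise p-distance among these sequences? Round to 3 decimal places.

0.636

Pairwise Hamming distances:
  Seq1 vs Seq2: 2
  Seq1 vs Seq3: 1
  Seq1 vs Seq4: 3
  Seq1 vs Seq5: 5
  Seq2 vs Seq3: 3
  Seq2 vs Seq4: 5
  Seq2 vs Seq5: 6
  Seq3 vs Seq4: 3
  Seq3 vs Seq5: 6
  Seq4 vs Seq5: 7
The largest is 7 mismatches, between Seq4 and Seq5; p = 7/11 = 0.636.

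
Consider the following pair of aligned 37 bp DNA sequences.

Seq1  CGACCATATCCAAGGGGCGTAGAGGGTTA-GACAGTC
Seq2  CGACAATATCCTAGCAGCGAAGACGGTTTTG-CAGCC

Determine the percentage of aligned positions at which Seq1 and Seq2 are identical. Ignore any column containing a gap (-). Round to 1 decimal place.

Excluding the 2 gap columns leaves 35 comparable sites.
Mismatches occur at site 5 (C/A), site 12 (A/T), site 15 (G/C), site 16 (G/A), site 20 (T/A), site 24 (G/C), site 29 (A/T), site 36 (T/C).
27 of the 35 comparable sites match, so the percent identity is 27/35 × 100 = 77.1%.

77.1%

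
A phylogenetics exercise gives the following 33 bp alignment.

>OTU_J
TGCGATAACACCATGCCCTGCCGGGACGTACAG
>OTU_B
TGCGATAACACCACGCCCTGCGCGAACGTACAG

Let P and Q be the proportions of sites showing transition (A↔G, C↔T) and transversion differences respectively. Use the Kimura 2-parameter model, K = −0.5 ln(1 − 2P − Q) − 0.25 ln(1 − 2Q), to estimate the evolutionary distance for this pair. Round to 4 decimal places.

Mismatches occur at site 14 (T↔C, transition), site 22 (C↔G, transversion), site 23 (G↔C, transversion), site 25 (G↔A, transition).
Of the 4 differences, 2 transitions and 2 transversions over 33 sites: P = 2/33 = 0.060606, Q = 2/33 = 0.060606.
d = −0.5·ln(0.818182) − 0.25·ln(0.878788) = −0.5·(-0.200670) − 0.25·(-0.129212) = 0.1326.

0.1326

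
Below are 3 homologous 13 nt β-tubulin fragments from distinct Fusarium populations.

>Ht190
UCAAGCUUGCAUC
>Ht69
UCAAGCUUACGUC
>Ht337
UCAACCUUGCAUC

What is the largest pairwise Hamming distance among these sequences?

3

Pairwise Hamming distances:
  Ht190 vs Ht69: 2
  Ht190 vs Ht337: 1
  Ht69 vs Ht337: 3
The largest is 3, between Ht69 and Ht337.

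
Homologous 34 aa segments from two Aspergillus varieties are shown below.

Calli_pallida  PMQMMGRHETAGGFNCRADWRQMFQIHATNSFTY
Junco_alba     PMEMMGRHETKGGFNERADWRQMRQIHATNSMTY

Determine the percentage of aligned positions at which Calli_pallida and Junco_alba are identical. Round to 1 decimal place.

85.3%

Mismatches occur at site 3 (Q/E), site 11 (A/K), site 16 (C/E), site 24 (F/R), site 32 (F/M).
29 of the 34 sites match, so the percent identity is 29/34 × 100 = 85.3%.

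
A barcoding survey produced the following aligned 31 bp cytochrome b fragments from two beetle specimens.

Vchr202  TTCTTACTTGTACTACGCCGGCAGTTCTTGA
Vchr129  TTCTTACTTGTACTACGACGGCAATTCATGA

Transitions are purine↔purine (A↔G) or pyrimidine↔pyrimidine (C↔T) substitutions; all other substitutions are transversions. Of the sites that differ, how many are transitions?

Differing sites — 18:C/A (Tv); 24:G/A (Ti); 28:T/A (Tv).
Of the 3 differences, 1 transition and 2 transversions, so the answer is 1.

1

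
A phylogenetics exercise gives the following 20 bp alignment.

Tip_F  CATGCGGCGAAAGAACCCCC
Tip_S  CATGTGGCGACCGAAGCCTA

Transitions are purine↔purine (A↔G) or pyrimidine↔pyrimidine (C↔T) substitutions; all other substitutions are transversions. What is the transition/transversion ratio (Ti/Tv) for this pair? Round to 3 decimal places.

Mismatches occur at site 5 (C/T, transition), site 11 (A/C, transversion), site 12 (A/C, transversion), site 16 (C/G, transversion), site 19 (C/T, transition), site 20 (C/A, transversion).
Of the 6 differences, 2 transitions and 4 transversions, so Ti/Tv = 2/4 = 0.500.

0.500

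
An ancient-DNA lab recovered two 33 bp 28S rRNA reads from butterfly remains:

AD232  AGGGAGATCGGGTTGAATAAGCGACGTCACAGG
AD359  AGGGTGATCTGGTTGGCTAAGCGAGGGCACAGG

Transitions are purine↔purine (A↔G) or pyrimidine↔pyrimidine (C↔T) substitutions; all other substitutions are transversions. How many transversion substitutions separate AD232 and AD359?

The sequences differ at positions 5 (A/T, transversion), 10 (G/T, transversion), 16 (A/G, transition), 17 (A/C, transversion), 25 (C/G, transversion), 27 (T/G, transversion).
Of the 6 differences, 1 transition and 5 transversions, so the answer is 5.

5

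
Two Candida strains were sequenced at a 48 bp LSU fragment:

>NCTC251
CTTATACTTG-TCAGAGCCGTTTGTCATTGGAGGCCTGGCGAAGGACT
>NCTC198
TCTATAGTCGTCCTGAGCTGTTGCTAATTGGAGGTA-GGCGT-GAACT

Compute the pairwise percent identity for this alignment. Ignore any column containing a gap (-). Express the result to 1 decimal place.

68.9%

Excluding the 3 gap columns leaves 45 comparable sites.
Differing sites — 1:C/T; 2:T/C; 7:C/G; 9:T/C; 12:T/C; 14:A/T; 19:C/T; 23:T/G; 24:G/C; 26:C/A; 35:C/T; 36:C/A; 42:A/T; 45:G/A.
31 of the 45 comparable sites match, so the percent identity is 31/45 × 100 = 68.9%.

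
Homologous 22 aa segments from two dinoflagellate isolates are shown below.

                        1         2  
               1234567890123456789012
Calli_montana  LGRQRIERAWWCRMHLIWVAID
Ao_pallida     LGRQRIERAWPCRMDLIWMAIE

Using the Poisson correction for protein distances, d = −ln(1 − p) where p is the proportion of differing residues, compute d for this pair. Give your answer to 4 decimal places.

Differing sites — 11:W/P; 15:H/D; 19:V/M; 22:D/E.
p = 4/22 = 0.181818.
d = −ln(1 − 0.181818) = −ln(0.818182) = 0.2007.

0.2007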